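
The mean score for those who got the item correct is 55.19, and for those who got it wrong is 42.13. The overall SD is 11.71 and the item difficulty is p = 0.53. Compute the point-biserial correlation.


q = 1 - p = 0.47
rpb = ((M1 - M0) / SD) * sqrt(p * q)
rpb = ((55.19 - 42.13) / 11.71) * sqrt(0.53 * 0.47)
rpb = 0.5566

0.5566


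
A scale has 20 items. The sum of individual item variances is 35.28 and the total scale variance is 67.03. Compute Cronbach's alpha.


alpha = (k/(k-1)) * (1 - sum(si^2)/s_total^2)
= (20/19) * (1 - 35.28/67.03)
alpha = 0.4986

0.4986


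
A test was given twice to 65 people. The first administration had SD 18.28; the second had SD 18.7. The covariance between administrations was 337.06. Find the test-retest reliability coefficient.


r = cov(X,Y) / (SD_X * SD_Y)
r = 337.06 / (18.28 * 18.7)
r = 337.06 / 341.836
r = 0.986

0.986


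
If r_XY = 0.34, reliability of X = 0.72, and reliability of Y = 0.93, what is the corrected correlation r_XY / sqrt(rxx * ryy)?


r_corrected = rxy / sqrt(rxx * ryy)
= 0.34 / sqrt(0.72 * 0.93)
= 0.34 / sqrt(0.6696)
= 0.34 / 0.818291
r_corrected = 0.4155

0.4155


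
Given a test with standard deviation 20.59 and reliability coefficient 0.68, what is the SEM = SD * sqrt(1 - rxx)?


SEM = SD * sqrt(1 - rxx)
SEM = 20.59 * sqrt(1 - 0.68)
SEM = 20.59 * sqrt(0.32) = 20.59 * 0.565685
SEM = 11.6475

11.6475


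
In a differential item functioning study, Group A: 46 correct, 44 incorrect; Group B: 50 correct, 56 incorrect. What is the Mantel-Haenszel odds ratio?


Odds_A = 46/44 = 1.0455
Odds_B = 50/56 = 0.8929
OR = Odds_A / Odds_B = 1.0455 / 0.8929
Exactly, OR = (46 * 56) / (44 * 50) = 2576 / 2200
OR = 1.1709

1.1709


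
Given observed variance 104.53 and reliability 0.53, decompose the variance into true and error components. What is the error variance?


var_true = rxx * var_obs = 0.53 * 104.53 = 55.4009
var_error = var_obs - var_true
var_error = 104.53 - 55.4009
var_error = 49.1291

49.1291


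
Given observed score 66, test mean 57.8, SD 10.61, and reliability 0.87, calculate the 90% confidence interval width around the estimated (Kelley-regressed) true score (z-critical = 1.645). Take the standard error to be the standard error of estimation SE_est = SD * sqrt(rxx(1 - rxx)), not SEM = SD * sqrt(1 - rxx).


True score estimate = 0.87*66 + 0.13*57.8 = 64.934
SE_est = SD * sqrt(rxx * (1 - rxx)) = 10.61 * sqrt(0.87 * 0.13) = 10.61 * sqrt(0.1131) = 3.568179
CI = T_est +/- z * SE_est, so width = 2 * z * SE_est = 2 * 1.645 * 3.568179
Width = 11.7393

11.7393


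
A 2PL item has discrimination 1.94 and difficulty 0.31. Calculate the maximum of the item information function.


For 2PL, max info at theta = b = 0.31
I_max = a^2 / 4 = 1.94^2 / 4
= 3.7636 / 4
I_max = 0.9409

0.9409


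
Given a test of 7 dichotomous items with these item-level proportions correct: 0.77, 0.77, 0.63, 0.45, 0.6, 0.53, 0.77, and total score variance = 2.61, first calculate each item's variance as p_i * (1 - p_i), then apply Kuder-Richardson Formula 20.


For each item, compute p_i * q_i:
  Item 1: 0.77 * 0.23 = 0.1771
  Item 2: 0.77 * 0.23 = 0.1771
  Item 3: 0.63 * 0.37 = 0.2331
  Item 4: 0.45 * 0.55 = 0.2475
  Item 5: 0.6 * 0.4 = 0.24
  Item 6: 0.53 * 0.47 = 0.2491
  Item 7: 0.77 * 0.23 = 0.1771
Sum(p_i * q_i) = 0.1771 + 0.1771 + 0.2331 + 0.2475 + 0.24 + 0.2491 + 0.1771 = 1.501
KR-20 = (k/(k-1)) * (1 - Sum(p_i*q_i) / Var_total)
= (7/6) * (1 - 1.501/2.61)
= 1.1667 * 0.4249
KR-20 = 0.4957

0.4957


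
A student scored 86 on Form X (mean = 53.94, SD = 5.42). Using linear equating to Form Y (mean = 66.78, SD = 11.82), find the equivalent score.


slope = SD_Y / SD_X = 11.82 / 5.42 ~ 2.1808
intercept = mean_Y - slope * mean_X = 66.78 - (11.82 / 5.42) * 53.94 ~ -50.853
Y = slope * X + intercept. To avoid rounding drift from the rounded slope/intercept, evaluate the equivalent form Y = mean_Y + SD_Y * (X - mean_X) / SD_X at full precision:
Y = 66.78 + 11.82 * (86 - 53.94) / 5.42
Y = 66.78 + 11.82 * 32.06 / 5.42
Y = 66.78 + 378.9492 / 5.42
Y = 66.78 + 69.9168
Y = 136.6968

136.6968


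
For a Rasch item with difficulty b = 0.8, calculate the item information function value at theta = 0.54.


P = 1/(1+exp(-(0.54-0.8))) = 0.4354
I = P*(1-P) = 0.4354 * 0.5646
I = 0.2458

0.2458


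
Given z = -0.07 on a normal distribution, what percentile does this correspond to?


CDF(z) = 0.5 * (1 + erf(z/sqrt(2)))
erf(-0.0495) = -0.0558
CDF = 0.4721
Percentile rank = 0.4721 * 100 = 47.21

47.21


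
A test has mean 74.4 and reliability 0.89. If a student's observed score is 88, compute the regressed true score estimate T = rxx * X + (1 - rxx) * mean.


T_est = rxx * X + (1 - rxx) * mean
T_est = 0.89 * 88 + 0.11 * 74.4
T_est = 78.32 + 8.184
T_est = 86.504

86.504


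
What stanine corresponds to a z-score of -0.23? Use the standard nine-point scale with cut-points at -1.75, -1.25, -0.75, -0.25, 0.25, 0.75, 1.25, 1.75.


Stanine boundaries: [-1.75, -1.25, -0.75, -0.25, 0.25, 0.75, 1.25, 1.75]
z = -0.23
Check each boundary:
  z >= -1.75 -> could be stanine 2
  z >= -1.25 -> could be stanine 3
  z >= -0.75 -> could be stanine 4
  z >= -0.25 -> could be stanine 5
  z < 0.25
  z < 0.75
  z < 1.25
  z < 1.75
Highest qualifying boundary gives stanine = 5

5


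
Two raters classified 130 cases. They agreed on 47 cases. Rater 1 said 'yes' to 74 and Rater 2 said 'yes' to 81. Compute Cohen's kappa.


P_o = 47/130 = 0.361538
P_e = (74*81 + 56*49) / 16900 = 0.517041
kappa = (P_o - P_e) / (1 - P_e)
kappa = (0.361538 - 0.517041) / (1 - 0.517041)
kappa = -0.322

-0.322


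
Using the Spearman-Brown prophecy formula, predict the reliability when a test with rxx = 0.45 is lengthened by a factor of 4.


r_new = (n * rxx) / (1 + (n-1) * rxx)
r_new = (4 * 0.45) / (1 + 3 * 0.45)
r_new = 1.8 / 2.35
r_new = 0.766

0.766


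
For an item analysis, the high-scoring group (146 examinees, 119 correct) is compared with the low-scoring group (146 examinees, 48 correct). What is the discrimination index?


p_upper = 119/146 = 0.8151
p_lower = 48/146 = 0.3288
D = 0.8151 - 0.3288 = 0.4863

0.4863


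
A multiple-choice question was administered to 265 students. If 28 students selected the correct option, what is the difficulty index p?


Item difficulty p = number correct / total examinees
p = 28 / 265
p = 0.1057

0.1057


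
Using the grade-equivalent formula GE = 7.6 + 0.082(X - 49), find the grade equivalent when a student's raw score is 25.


raw - median = 25 - 49 = -24
slope * diff = 0.082 * -24 = -1.968
GE = 7.6 + -1.968
GE = 5.632

5.632


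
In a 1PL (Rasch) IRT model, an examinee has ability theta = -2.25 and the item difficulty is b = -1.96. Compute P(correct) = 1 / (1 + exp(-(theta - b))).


theta - b = -2.25 - -1.96 = -0.29
exp(-(theta - b)) = exp(0.29) = 1.3364
P = 1 / (1 + 1.3364)
P = 0.428

0.428


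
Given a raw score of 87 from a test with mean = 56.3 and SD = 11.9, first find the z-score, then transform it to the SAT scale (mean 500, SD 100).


z = (X - mean) / SD = (87 - 56.3) / 11.9
z = 30.7 / 11.9
z = 2.5798
SAT-scale = SAT = 500 + 100z
Carry z at full precision (z = 30.7 / 11.9) into the conversion:
SAT-scale = 500 + 100 * (30.7 / 11.9) = 500 + 3070 / 11.9
SAT-scale = 500 + 257.9832
SAT-scale = 757.9832

757.9832


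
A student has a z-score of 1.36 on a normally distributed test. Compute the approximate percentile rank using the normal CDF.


CDF(z) = 0.5 * (1 + erf(z/sqrt(2)))
erf(0.9617) = 0.8262
CDF = 0.9131
Percentile rank = 0.9131 * 100 = 91.31

91.31


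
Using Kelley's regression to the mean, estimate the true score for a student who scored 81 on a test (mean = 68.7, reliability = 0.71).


T_est = rxx * X + (1 - rxx) * mean
T_est = 0.71 * 81 + 0.29 * 68.7
T_est = 57.51 + 19.923
T_est = 77.433

77.433


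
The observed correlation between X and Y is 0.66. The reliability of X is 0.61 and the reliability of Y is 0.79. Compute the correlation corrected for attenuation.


r_corrected = rxy / sqrt(rxx * ryy)
= 0.66 / sqrt(0.61 * 0.79)
= 0.66 / sqrt(0.4819)
= 0.66 / 0.69419
r_corrected = 0.9507

0.9507


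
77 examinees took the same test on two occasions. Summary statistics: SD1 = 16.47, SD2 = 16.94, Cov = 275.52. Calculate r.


r = cov(X,Y) / (SD_X * SD_Y)
r = 275.52 / (16.47 * 16.94)
r = 275.52 / 279.0018
r = 0.9875

0.9875


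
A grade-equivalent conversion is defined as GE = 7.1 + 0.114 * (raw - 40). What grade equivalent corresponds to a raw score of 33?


raw - median = 33 - 40 = -7
slope * diff = 0.114 * -7 = -0.798
GE = 7.1 + -0.798
GE = 6.302

6.302


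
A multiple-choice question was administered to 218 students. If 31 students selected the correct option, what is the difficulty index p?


Item difficulty p = number correct / total examinees
p = 31 / 218
p = 0.1422

0.1422


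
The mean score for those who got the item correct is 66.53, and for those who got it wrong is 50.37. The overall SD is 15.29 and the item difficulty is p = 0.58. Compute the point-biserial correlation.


q = 1 - p = 0.42
rpb = ((M1 - M0) / SD) * sqrt(p * q)
rpb = ((66.53 - 50.37) / 15.29) * sqrt(0.58 * 0.42)
rpb = 0.5216

0.5216


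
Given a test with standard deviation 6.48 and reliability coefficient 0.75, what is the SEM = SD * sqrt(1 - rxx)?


SEM = SD * sqrt(1 - rxx)
SEM = 6.48 * sqrt(1 - 0.75)
SEM = 6.48 * sqrt(0.25) = 6.48 * 0.5
SEM = 3.24

3.24


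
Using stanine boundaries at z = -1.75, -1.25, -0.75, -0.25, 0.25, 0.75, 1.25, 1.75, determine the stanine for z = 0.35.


Stanine boundaries: [-1.75, -1.25, -0.75, -0.25, 0.25, 0.75, 1.25, 1.75]
z = 0.35
Check each boundary:
  z >= -1.75 -> could be stanine 2
  z >= -1.25 -> could be stanine 3
  z >= -0.75 -> could be stanine 4
  z >= -0.25 -> could be stanine 5
  z >= 0.25 -> could be stanine 6
  z < 0.75
  z < 1.25
  z < 1.75
Highest qualifying boundary gives stanine = 6

6


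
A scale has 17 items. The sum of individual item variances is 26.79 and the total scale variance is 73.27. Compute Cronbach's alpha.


alpha = (k/(k-1)) * (1 - sum(si^2)/s_total^2)
= (17/16) * (1 - 26.79/73.27)
alpha = 0.674

0.674


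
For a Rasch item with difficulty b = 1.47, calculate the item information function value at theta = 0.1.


P = 1/(1+exp(-(0.1-1.47))) = 0.2026
I = P*(1-P) = 0.2026 * 0.7974
I = 0.1616

0.1616


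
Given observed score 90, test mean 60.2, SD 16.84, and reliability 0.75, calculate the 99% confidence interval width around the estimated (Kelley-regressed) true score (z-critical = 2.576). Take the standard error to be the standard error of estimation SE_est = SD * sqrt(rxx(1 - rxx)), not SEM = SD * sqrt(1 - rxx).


True score estimate = 0.75*90 + 0.25*60.2 = 82.55
SE_est = SD * sqrt(rxx * (1 - rxx)) = 16.84 * sqrt(0.75 * 0.25) = 16.84 * sqrt(0.1875) = 7.291934
CI = T_est +/- z * SE_est, so width = 2 * z * SE_est = 2 * 2.576 * 7.291934
Width = 37.568

37.568


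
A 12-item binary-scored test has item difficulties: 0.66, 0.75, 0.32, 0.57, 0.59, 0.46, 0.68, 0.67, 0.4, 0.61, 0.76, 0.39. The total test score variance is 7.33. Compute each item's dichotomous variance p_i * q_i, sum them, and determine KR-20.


For each item, compute p_i * q_i:
  Item 1: 0.66 * 0.34 = 0.2244
  Item 2: 0.75 * 0.25 = 0.1875
  Item 3: 0.32 * 0.68 = 0.2176
  Item 4: 0.57 * 0.43 = 0.2451
  Item 5: 0.59 * 0.41 = 0.2419
  Item 6: 0.46 * 0.54 = 0.2484
  Item 7: 0.68 * 0.32 = 0.2176
  Item 8: 0.67 * 0.33 = 0.2211
  Item 9: 0.4 * 0.6 = 0.24
  Item 10: 0.61 * 0.39 = 0.2379
  Item 11: 0.76 * 0.24 = 0.1824
  Item 12: 0.39 * 0.61 = 0.2379
Sum(p_i * q_i) = 0.2244 + 0.1875 + 0.2176 + 0.2451 + 0.2419 + 0.2484 + 0.2176 + 0.2211 + 0.24 + 0.2379 + 0.1824 + 0.2379 = 2.7018
KR-20 = (k/(k-1)) * (1 - Sum(p_i*q_i) / Var_total)
= (12/11) * (1 - 2.7018/7.33)
= 1.0909 * 0.6314
KR-20 = 0.6888

0.6888


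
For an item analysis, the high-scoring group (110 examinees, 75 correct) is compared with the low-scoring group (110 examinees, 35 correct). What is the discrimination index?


p_upper = 75/110 = 0.6818
p_lower = 35/110 = 0.3182
D = 0.6818 - 0.3182 = 0.3636

0.3636


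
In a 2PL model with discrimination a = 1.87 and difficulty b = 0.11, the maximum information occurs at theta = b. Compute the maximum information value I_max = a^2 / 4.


For 2PL, max info at theta = b = 0.11
I_max = a^2 / 4 = 1.87^2 / 4
= 3.4969 / 4
I_max = 0.8742

0.8742


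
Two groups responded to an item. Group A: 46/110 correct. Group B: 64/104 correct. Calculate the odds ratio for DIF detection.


Odds_A = 46/64 = 0.7188
Odds_B = 64/40 = 1.6
OR = Odds_A / Odds_B = 0.7188 / 1.6
Exactly, OR = (46 * 40) / (64 * 64) = 1840 / 4096
OR = 0.4492

0.4492


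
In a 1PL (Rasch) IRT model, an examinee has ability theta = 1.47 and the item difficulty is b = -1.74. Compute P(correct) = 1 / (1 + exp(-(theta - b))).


theta - b = 1.47 - -1.74 = 3.21
exp(-(theta - b)) = exp(-3.21) = 0.0404
P = 1 / (1 + 0.0404)
P = 0.9612

0.9612


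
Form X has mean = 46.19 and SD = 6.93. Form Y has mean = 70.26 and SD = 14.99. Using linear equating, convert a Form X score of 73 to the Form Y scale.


slope = SD_Y / SD_X = 14.99 / 6.93 ~ 2.1631
intercept = mean_Y - slope * mean_X = 70.26 - (14.99 / 6.93) * 46.19 ~ -29.6517
Y = slope * X + intercept. To avoid rounding drift from the rounded slope/intercept, evaluate the equivalent form Y = mean_Y + SD_Y * (X - mean_X) / SD_X at full precision:
Y = 70.26 + 14.99 * (73 - 46.19) / 6.93
Y = 70.26 + 14.99 * 26.81 / 6.93
Y = 70.26 + 401.8819 / 6.93
Y = 70.26 + 57.9916
Y = 128.2516

128.2516


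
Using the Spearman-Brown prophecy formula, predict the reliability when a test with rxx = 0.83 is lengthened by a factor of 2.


r_new = (n * rxx) / (1 + (n-1) * rxx)
r_new = (2 * 0.83) / (1 + 1 * 0.83)
r_new = 1.66 / 1.83
r_new = 0.9071

0.9071


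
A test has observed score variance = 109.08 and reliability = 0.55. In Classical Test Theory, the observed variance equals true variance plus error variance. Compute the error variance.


var_true = rxx * var_obs = 0.55 * 109.08 = 59.994
var_error = var_obs - var_true
var_error = 109.08 - 59.994
var_error = 49.086

49.086


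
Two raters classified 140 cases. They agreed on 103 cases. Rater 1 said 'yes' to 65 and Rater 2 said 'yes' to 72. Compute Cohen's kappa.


P_o = 103/140 = 0.735714
P_e = (65*72 + 75*68) / 19600 = 0.49898
kappa = (P_o - P_e) / (1 - P_e)
kappa = (0.735714 - 0.49898) / (1 - 0.49898)
kappa = 0.4725

0.4725


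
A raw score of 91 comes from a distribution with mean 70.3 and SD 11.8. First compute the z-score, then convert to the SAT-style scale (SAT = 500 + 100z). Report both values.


z = (X - mean) / SD = (91 - 70.3) / 11.8
z = 20.7 / 11.8
z = 1.7542
SAT-scale = SAT = 500 + 100z
Carry z at full precision (z = 20.7 / 11.8) into the conversion:
SAT-scale = 500 + 100 * (20.7 / 11.8) = 500 + 2070 / 11.8
SAT-scale = 500 + 175.4237
SAT-scale = 675.4237

675.4237


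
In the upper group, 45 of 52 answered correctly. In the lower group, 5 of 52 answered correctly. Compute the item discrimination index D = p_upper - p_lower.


p_upper = 45/52 = 0.8654
p_lower = 5/52 = 0.0962
D = 0.8654 - 0.0962 = 0.7692

0.7692


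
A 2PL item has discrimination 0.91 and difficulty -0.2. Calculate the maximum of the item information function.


For 2PL, max info at theta = b = -0.2
I_max = a^2 / 4 = 0.91^2 / 4
= 0.8281 / 4
I_max = 0.207

0.207


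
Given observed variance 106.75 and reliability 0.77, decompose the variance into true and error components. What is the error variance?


var_true = rxx * var_obs = 0.77 * 106.75 = 82.1975
var_error = var_obs - var_true
var_error = 106.75 - 82.1975
var_error = 24.5525

24.5525


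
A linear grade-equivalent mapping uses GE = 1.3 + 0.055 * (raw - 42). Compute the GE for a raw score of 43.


raw - median = 43 - 42 = 1
slope * diff = 0.055 * 1 = 0.055
GE = 1.3 + 0.055
GE = 1.355

1.355


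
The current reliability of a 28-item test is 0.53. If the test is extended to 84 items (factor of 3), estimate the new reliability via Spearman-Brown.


r_new = (n * rxx) / (1 + (n-1) * rxx)
r_new = (3 * 0.53) / (1 + 2 * 0.53)
r_new = 1.59 / 2.06
r_new = 0.7718

0.7718


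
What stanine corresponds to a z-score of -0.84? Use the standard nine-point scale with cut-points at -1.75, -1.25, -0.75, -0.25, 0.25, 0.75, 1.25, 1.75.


Stanine boundaries: [-1.75, -1.25, -0.75, -0.25, 0.25, 0.75, 1.25, 1.75]
z = -0.84
Check each boundary:
  z >= -1.75 -> could be stanine 2
  z >= -1.25 -> could be stanine 3
  z < -0.75
  z < -0.25
  z < 0.25
  z < 0.75
  z < 1.25
  z < 1.75
Highest qualifying boundary gives stanine = 3

3


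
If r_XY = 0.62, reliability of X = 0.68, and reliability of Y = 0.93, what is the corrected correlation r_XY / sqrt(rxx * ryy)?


r_corrected = rxy / sqrt(rxx * ryy)
= 0.62 / sqrt(0.68 * 0.93)
= 0.62 / sqrt(0.6324)
= 0.62 / 0.795236
r_corrected = 0.7796

0.7796


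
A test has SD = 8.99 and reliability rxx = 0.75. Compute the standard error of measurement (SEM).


SEM = SD * sqrt(1 - rxx)
SEM = 8.99 * sqrt(1 - 0.75)
SEM = 8.99 * sqrt(0.25) = 8.99 * 0.5
SEM = 4.495

4.495


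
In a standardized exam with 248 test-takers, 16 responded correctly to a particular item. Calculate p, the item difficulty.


Item difficulty p = number correct / total examinees
p = 16 / 248
p = 0.0645

0.0645


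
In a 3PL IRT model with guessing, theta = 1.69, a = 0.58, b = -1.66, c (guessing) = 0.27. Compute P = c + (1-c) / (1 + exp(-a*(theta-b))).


logit = 0.58*(1.69 - -1.66) = 1.943
P* = 1/(1 + exp(-1.943)) = 0.8747
P = 0.27 + (1 - 0.27) * 0.8747
P = 0.9085

0.9085


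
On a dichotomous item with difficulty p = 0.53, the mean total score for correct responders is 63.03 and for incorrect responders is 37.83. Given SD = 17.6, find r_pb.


q = 1 - p = 0.47
rpb = ((M1 - M0) / SD) * sqrt(p * q)
rpb = ((63.03 - 37.83) / 17.6) * sqrt(0.53 * 0.47)
rpb = 0.7146

0.7146


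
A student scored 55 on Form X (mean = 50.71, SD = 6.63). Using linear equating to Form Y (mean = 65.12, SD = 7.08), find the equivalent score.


slope = SD_Y / SD_X = 7.08 / 6.63 ~ 1.0679
intercept = mean_Y - slope * mean_X = 65.12 - (7.08 / 6.63) * 50.71 ~ 10.9681
Y = slope * X + intercept. To avoid rounding drift from the rounded slope/intercept, evaluate the equivalent form Y = mean_Y + SD_Y * (X - mean_X) / SD_X at full precision:
Y = 65.12 + 7.08 * (55 - 50.71) / 6.63
Y = 65.12 + 7.08 * 4.29 / 6.63
Y = 65.12 + 30.3732 / 6.63
Y = 65.12 + 4.5812
Y = 69.7012

69.7012


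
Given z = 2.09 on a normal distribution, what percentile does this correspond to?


CDF(z) = 0.5 * (1 + erf(z/sqrt(2)))
erf(1.4779) = 0.9634
CDF = 0.9817
Percentile rank = 0.9817 * 100 = 98.17

98.17


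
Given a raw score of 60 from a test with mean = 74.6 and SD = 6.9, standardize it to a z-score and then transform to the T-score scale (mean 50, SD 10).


z = (X - mean) / SD = (60 - 74.6) / 6.9
z = -14.6 / 6.9
z = -2.1159
T-score = T = 50 + 10z
Carry z at full precision (z = -14.6 / 6.9) into the conversion:
T-score = 50 + 10 * (-14.6 / 6.9) = 50 + -146 / 6.9
T-score = 50 + -21.1594
T-score = 28.8406

28.8406


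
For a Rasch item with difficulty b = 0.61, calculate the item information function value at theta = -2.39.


P = 1/(1+exp(-(-2.39-0.61))) = 0.0474
I = P*(1-P) = 0.0474 * 0.9526
I = 0.0452

0.0452


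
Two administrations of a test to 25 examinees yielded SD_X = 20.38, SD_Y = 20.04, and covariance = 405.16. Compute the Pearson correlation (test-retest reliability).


r = cov(X,Y) / (SD_X * SD_Y)
r = 405.16 / (20.38 * 20.04)
r = 405.16 / 408.4152
r = 0.992

0.992


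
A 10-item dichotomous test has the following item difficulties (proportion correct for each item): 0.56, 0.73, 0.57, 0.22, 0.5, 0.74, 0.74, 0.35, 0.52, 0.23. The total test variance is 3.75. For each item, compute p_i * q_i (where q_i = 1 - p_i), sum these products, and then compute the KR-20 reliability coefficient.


For each item, compute p_i * q_i:
  Item 1: 0.56 * 0.44 = 0.2464
  Item 2: 0.73 * 0.27 = 0.1971
  Item 3: 0.57 * 0.43 = 0.2451
  Item 4: 0.22 * 0.78 = 0.1716
  Item 5: 0.5 * 0.5 = 0.25
  Item 6: 0.74 * 0.26 = 0.1924
  Item 7: 0.74 * 0.26 = 0.1924
  Item 8: 0.35 * 0.65 = 0.2275
  Item 9: 0.52 * 0.48 = 0.2496
  Item 10: 0.23 * 0.77 = 0.1771
Sum(p_i * q_i) = 0.2464 + 0.1971 + 0.2451 + 0.1716 + 0.25 + 0.1924 + 0.1924 + 0.2275 + 0.2496 + 0.1771 = 2.1492
KR-20 = (k/(k-1)) * (1 - Sum(p_i*q_i) / Var_total)
= (10/9) * (1 - 2.1492/3.75)
= 1.1111 * 0.4269
KR-20 = 0.4743

0.4743


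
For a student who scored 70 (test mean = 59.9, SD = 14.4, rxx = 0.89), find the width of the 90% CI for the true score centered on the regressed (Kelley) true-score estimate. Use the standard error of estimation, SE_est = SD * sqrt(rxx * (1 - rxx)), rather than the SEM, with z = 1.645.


True score estimate = 0.89*70 + 0.11*59.9 = 68.889
SE_est = SD * sqrt(rxx * (1 - rxx)) = 14.4 * sqrt(0.89 * 0.11) = 14.4 * sqrt(0.0979) = 4.505612
CI = T_est +/- z * SE_est, so width = 2 * z * SE_est = 2 * 1.645 * 4.505612
Width = 14.8235

14.8235


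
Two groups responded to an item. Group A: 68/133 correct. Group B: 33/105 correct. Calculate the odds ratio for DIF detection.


Odds_A = 68/65 = 1.0462
Odds_B = 33/72 = 0.4583
OR = Odds_A / Odds_B = 1.0462 / 0.4583
Exactly, OR = (68 * 72) / (65 * 33) = 4896 / 2145
OR = 2.2825

2.2825


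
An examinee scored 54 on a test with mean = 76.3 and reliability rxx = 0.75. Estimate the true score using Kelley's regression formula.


T_est = rxx * X + (1 - rxx) * mean
T_est = 0.75 * 54 + 0.25 * 76.3
T_est = 40.5 + 19.075
T_est = 59.575

59.575


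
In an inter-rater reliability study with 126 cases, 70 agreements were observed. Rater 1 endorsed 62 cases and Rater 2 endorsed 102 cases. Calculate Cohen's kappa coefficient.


P_o = 70/126 = 0.555556
P_e = (62*102 + 64*24) / 15876 = 0.495087
kappa = (P_o - P_e) / (1 - P_e)
kappa = (0.555556 - 0.495087) / (1 - 0.495087)
kappa = 0.1198

0.1198


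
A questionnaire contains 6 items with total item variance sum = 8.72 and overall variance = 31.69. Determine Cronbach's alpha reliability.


alpha = (k/(k-1)) * (1 - sum(si^2)/s_total^2)
= (6/5) * (1 - 8.72/31.69)
alpha = 0.8698

0.8698


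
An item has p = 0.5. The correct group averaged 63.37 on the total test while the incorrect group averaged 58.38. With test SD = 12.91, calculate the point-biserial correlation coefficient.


q = 1 - p = 0.5
rpb = ((M1 - M0) / SD) * sqrt(p * q)
rpb = ((63.37 - 58.38) / 12.91) * sqrt(0.5 * 0.5)
rpb = 0.1933

0.1933


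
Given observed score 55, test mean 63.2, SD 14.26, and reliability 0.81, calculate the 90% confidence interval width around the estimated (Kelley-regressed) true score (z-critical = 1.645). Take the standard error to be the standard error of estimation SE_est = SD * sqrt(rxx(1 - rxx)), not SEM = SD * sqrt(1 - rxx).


True score estimate = 0.81*55 + 0.19*63.2 = 56.558
SE_est = SD * sqrt(rxx * (1 - rxx)) = 14.26 * sqrt(0.81 * 0.19) = 14.26 * sqrt(0.1539) = 5.594211
CI = T_est +/- z * SE_est, so width = 2 * z * SE_est = 2 * 1.645 * 5.594211
Width = 18.405

18.405


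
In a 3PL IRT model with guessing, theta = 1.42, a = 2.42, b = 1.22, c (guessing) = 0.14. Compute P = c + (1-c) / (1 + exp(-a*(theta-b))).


logit = 2.42*(1.42 - 1.22) = 0.484
P* = 1/(1 + exp(-0.484)) = 0.6187
P = 0.14 + (1 - 0.14) * 0.6187
P = 0.6721

0.6721


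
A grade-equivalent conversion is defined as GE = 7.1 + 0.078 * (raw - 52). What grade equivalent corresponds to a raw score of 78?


raw - median = 78 - 52 = 26
slope * diff = 0.078 * 26 = 2.028
GE = 7.1 + 2.028
GE = 9.128

9.128


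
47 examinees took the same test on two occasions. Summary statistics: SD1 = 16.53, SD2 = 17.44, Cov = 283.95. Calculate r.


r = cov(X,Y) / (SD_X * SD_Y)
r = 283.95 / (16.53 * 17.44)
r = 283.95 / 288.2832
r = 0.985

0.985


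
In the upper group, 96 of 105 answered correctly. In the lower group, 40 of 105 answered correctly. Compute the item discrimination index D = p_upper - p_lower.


p_upper = 96/105 = 0.9143
p_lower = 40/105 = 0.381
D = 0.9143 - 0.381 = 0.5333

0.5333


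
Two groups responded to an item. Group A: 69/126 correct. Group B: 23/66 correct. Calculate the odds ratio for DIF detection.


Odds_A = 69/57 = 1.2105
Odds_B = 23/43 = 0.5349
OR = Odds_A / Odds_B = 1.2105 / 0.5349
Exactly, OR = (69 * 43) / (57 * 23) = 2967 / 1311
OR = 2.2632

2.2632


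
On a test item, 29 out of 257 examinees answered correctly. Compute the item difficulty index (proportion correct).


Item difficulty p = number correct / total examinees
p = 29 / 257
p = 0.1128

0.1128


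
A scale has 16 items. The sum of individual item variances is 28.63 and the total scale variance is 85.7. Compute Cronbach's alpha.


alpha = (k/(k-1)) * (1 - sum(si^2)/s_total^2)
= (16/15) * (1 - 28.63/85.7)
alpha = 0.7103

0.7103


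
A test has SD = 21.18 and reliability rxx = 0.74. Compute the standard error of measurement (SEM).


SEM = SD * sqrt(1 - rxx)
SEM = 21.18 * sqrt(1 - 0.74)
SEM = 21.18 * sqrt(0.26) = 21.18 * 0.509902
SEM = 10.7997

10.7997


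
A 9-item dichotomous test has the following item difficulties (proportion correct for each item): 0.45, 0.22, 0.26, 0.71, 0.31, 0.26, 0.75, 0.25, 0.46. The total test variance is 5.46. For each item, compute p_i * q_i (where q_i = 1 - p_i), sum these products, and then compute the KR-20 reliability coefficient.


For each item, compute p_i * q_i:
  Item 1: 0.45 * 0.55 = 0.2475
  Item 2: 0.22 * 0.78 = 0.1716
  Item 3: 0.26 * 0.74 = 0.1924
  Item 4: 0.71 * 0.29 = 0.2059
  Item 5: 0.31 * 0.69 = 0.2139
  Item 6: 0.26 * 0.74 = 0.1924
  Item 7: 0.75 * 0.25 = 0.1875
  Item 8: 0.25 * 0.75 = 0.1875
  Item 9: 0.46 * 0.54 = 0.2484
Sum(p_i * q_i) = 0.2475 + 0.1716 + 0.1924 + 0.2059 + 0.2139 + 0.1924 + 0.1875 + 0.1875 + 0.2484 = 1.8471
KR-20 = (k/(k-1)) * (1 - Sum(p_i*q_i) / Var_total)
= (9/8) * (1 - 1.8471/5.46)
= 1.125 * 0.6617
KR-20 = 0.7444

0.7444


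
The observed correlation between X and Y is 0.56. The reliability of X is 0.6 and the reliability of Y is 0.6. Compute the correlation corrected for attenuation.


r_corrected = rxy / sqrt(rxx * ryy)
= 0.56 / sqrt(0.6 * 0.6)
= 0.56 / sqrt(0.36)
= 0.56 / 0.6
r_corrected = 0.9333

0.9333


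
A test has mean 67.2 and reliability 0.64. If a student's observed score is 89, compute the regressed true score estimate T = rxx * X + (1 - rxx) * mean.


T_est = rxx * X + (1 - rxx) * mean
T_est = 0.64 * 89 + 0.36 * 67.2
T_est = 56.96 + 24.192
T_est = 81.152

81.152


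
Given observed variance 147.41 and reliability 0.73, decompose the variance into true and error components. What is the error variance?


var_true = rxx * var_obs = 0.73 * 147.41 = 107.6093
var_error = var_obs - var_true
var_error = 147.41 - 107.6093
var_error = 39.8007

39.8007


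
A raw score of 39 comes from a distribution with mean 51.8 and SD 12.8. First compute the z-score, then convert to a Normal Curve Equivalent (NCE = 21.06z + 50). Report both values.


z = (X - mean) / SD = (39 - 51.8) / 12.8
z = -12.8 / 12.8
z = -1.0
NCE = NCE = 21.06z + 50
Carry z at full precision (z = -12.8 / 12.8) into the conversion:
NCE = 21.06 * (-12.8 / 12.8) + 50 = -269.568 / 12.8 + 50
NCE = -21.06 + 50
NCE = 28.94

28.94


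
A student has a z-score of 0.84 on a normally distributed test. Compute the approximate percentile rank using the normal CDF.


CDF(z) = 0.5 * (1 + erf(z/sqrt(2)))
erf(0.594) = 0.5991
CDF = 0.7995
Percentile rank = 0.7995 * 100 = 79.95

79.95


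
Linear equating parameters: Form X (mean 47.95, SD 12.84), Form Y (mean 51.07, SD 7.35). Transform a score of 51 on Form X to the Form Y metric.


slope = SD_Y / SD_X = 7.35 / 12.84 ~ 0.5724
intercept = mean_Y - slope * mean_X = 51.07 - (7.35 / 12.84) * 47.95 ~ 23.622
Y = slope * X + intercept. To avoid rounding drift from the rounded slope/intercept, evaluate the equivalent form Y = mean_Y + SD_Y * (X - mean_X) / SD_X at full precision:
Y = 51.07 + 7.35 * (51 - 47.95) / 12.84
Y = 51.07 + 7.35 * 3.05 / 12.84
Y = 51.07 + 22.4175 / 12.84
Y = 51.07 + 1.7459
Y = 52.8159

52.8159


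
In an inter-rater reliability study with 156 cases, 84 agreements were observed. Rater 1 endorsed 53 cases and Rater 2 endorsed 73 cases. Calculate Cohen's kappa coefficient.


P_o = 84/156 = 0.538462
P_e = (53*73 + 103*83) / 24336 = 0.510273
kappa = (P_o - P_e) / (1 - P_e)
kappa = (0.538462 - 0.510273) / (1 - 0.510273)
kappa = 0.0576

0.0576


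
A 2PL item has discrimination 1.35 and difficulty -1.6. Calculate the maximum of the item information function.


For 2PL, max info at theta = b = -1.6
I_max = a^2 / 4 = 1.35^2 / 4
= 1.8225 / 4
I_max = 0.4556

0.4556


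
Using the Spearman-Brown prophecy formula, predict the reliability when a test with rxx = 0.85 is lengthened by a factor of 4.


r_new = (n * rxx) / (1 + (n-1) * rxx)
r_new = (4 * 0.85) / (1 + 3 * 0.85)
r_new = 3.4 / 3.55
r_new = 0.9577

0.9577


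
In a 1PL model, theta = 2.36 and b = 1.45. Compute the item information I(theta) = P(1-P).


P = 1/(1+exp(-(2.36-1.45))) = 0.713
I = P*(1-P) = 0.713 * 0.287
I = 0.2046

0.2046


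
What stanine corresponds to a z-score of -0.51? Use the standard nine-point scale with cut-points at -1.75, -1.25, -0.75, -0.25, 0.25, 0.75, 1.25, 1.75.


Stanine boundaries: [-1.75, -1.25, -0.75, -0.25, 0.25, 0.75, 1.25, 1.75]
z = -0.51
Check each boundary:
  z >= -1.75 -> could be stanine 2
  z >= -1.25 -> could be stanine 3
  z >= -0.75 -> could be stanine 4
  z < -0.25
  z < 0.25
  z < 0.75
  z < 1.25
  z < 1.75
Highest qualifying boundary gives stanine = 4

4


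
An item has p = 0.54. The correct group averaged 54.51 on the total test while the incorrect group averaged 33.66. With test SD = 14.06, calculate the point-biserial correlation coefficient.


q = 1 - p = 0.46
rpb = ((M1 - M0) / SD) * sqrt(p * q)
rpb = ((54.51 - 33.66) / 14.06) * sqrt(0.54 * 0.46)
rpb = 0.7391

0.7391


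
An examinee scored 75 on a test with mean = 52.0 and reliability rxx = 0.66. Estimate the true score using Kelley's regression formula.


T_est = rxx * X + (1 - rxx) * mean
T_est = 0.66 * 75 + 0.34 * 52.0
T_est = 49.5 + 17.68
T_est = 67.18

67.18


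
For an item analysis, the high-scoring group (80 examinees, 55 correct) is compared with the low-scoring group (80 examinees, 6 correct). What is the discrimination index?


p_upper = 55/80 = 0.6875
p_lower = 6/80 = 0.075
D = 0.6875 - 0.075 = 0.6125

0.6125


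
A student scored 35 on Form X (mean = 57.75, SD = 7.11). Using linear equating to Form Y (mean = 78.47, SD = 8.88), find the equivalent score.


slope = SD_Y / SD_X = 8.88 / 7.11 ~ 1.2489
intercept = mean_Y - slope * mean_X = 78.47 - (8.88 / 7.11) * 57.75 ~ 6.3434
Y = slope * X + intercept. To avoid rounding drift from the rounded slope/intercept, evaluate the equivalent form Y = mean_Y + SD_Y * (X - mean_X) / SD_X at full precision:
Y = 78.47 + 8.88 * (35 - 57.75) / 7.11
Y = 78.47 - 8.88 * 22.75 / 7.11
Y = 78.47 - 202.02 / 7.11
Y = 78.47 - 28.4135
Y = 50.0565

50.0565


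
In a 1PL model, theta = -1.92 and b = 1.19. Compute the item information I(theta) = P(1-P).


P = 1/(1+exp(-(-1.92-1.19))) = 0.0427
I = P*(1-P) = 0.0427 * 0.9573
I = 0.0409

0.0409


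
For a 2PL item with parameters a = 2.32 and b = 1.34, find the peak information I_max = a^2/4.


For 2PL, max info at theta = b = 1.34
I_max = a^2 / 4 = 2.32^2 / 4
= 5.3824 / 4
I_max = 1.3456

1.3456


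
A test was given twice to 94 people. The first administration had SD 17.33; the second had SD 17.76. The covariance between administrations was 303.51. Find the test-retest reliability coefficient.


r = cov(X,Y) / (SD_X * SD_Y)
r = 303.51 / (17.33 * 17.76)
r = 303.51 / 307.7808
r = 0.9861

0.9861


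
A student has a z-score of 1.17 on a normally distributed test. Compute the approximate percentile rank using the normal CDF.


CDF(z) = 0.5 * (1 + erf(z/sqrt(2)))
erf(0.8273) = 0.758
CDF = 0.879
Percentile rank = 0.879 * 100 = 87.9

87.9


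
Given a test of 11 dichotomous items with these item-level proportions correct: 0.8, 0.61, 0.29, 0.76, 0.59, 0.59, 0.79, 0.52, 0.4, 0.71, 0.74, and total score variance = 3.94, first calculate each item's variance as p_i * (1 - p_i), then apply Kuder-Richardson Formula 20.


For each item, compute p_i * q_i:
  Item 1: 0.8 * 0.2 = 0.16
  Item 2: 0.61 * 0.39 = 0.2379
  Item 3: 0.29 * 0.71 = 0.2059
  Item 4: 0.76 * 0.24 = 0.1824
  Item 5: 0.59 * 0.41 = 0.2419
  Item 6: 0.59 * 0.41 = 0.2419
  Item 7: 0.79 * 0.21 = 0.1659
  Item 8: 0.52 * 0.48 = 0.2496
  Item 9: 0.4 * 0.6 = 0.24
  Item 10: 0.71 * 0.29 = 0.2059
  Item 11: 0.74 * 0.26 = 0.1924
Sum(p_i * q_i) = 0.16 + 0.2379 + 0.2059 + 0.1824 + 0.2419 + 0.2419 + 0.1659 + 0.2496 + 0.24 + 0.2059 + 0.1924 = 2.3238
KR-20 = (k/(k-1)) * (1 - Sum(p_i*q_i) / Var_total)
= (11/10) * (1 - 2.3238/3.94)
= 1.1 * 0.4102
KR-20 = 0.4512

0.4512


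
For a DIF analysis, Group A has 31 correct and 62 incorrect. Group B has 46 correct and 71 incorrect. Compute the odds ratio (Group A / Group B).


Odds_A = 31/62 = 0.5
Odds_B = 46/71 = 0.6479
OR = Odds_A / Odds_B = 0.5 / 0.6479
Exactly, OR = (31 * 71) / (62 * 46) = 2201 / 2852
OR = 0.7717

0.7717


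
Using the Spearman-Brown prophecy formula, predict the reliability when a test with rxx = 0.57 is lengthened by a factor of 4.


r_new = (n * rxx) / (1 + (n-1) * rxx)
r_new = (4 * 0.57) / (1 + 3 * 0.57)
r_new = 2.28 / 2.71
r_new = 0.8413

0.8413


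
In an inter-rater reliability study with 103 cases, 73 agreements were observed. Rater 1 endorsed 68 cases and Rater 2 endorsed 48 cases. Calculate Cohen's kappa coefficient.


P_o = 73/103 = 0.708738
P_e = (68*48 + 35*55) / 10609 = 0.489113
kappa = (P_o - P_e) / (1 - P_e)
kappa = (0.708738 - 0.489113) / (1 - 0.489113)
kappa = 0.4299

0.4299


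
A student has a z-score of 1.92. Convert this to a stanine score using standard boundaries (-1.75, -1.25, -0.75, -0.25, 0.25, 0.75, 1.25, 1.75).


Stanine boundaries: [-1.75, -1.25, -0.75, -0.25, 0.25, 0.75, 1.25, 1.75]
z = 1.92
Check each boundary:
  z >= -1.75 -> could be stanine 2
  z >= -1.25 -> could be stanine 3
  z >= -0.75 -> could be stanine 4
  z >= -0.25 -> could be stanine 5
  z >= 0.25 -> could be stanine 6
  z >= 0.75 -> could be stanine 7
  z >= 1.25 -> could be stanine 8
  z >= 1.75 -> could be stanine 9
Highest qualifying boundary gives stanine = 9

9


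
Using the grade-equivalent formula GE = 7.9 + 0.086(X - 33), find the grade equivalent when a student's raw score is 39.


raw - median = 39 - 33 = 6
slope * diff = 0.086 * 6 = 0.516
GE = 7.9 + 0.516
GE = 8.416

8.416


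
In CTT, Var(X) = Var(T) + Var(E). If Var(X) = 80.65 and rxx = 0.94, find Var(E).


var_true = rxx * var_obs = 0.94 * 80.65 = 75.811
var_error = var_obs - var_true
var_error = 80.65 - 75.811
var_error = 4.839

4.839


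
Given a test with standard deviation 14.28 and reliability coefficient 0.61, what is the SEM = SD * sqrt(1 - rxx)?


SEM = SD * sqrt(1 - rxx)
SEM = 14.28 * sqrt(1 - 0.61)
SEM = 14.28 * sqrt(0.39) = 14.28 * 0.6245
SEM = 8.9179

8.9179


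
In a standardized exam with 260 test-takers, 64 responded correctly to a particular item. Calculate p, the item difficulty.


Item difficulty p = number correct / total examinees
p = 64 / 260
p = 0.2462

0.2462


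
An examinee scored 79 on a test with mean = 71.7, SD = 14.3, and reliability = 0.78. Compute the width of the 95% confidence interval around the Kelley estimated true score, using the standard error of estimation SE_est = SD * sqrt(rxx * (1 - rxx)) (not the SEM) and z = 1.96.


True score estimate = 0.78*79 + 0.22*71.7 = 77.394
SE_est = SD * sqrt(rxx * (1 - rxx)) = 14.3 * sqrt(0.78 * 0.22) = 14.3 * sqrt(0.1716) = 5.923722
CI = T_est +/- z * SE_est, so width = 2 * z * SE_est = 2 * 1.96 * 5.923722
Width = 23.221

23.221


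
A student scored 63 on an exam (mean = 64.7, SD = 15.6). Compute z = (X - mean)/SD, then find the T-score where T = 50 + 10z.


z = (X - mean) / SD = (63 - 64.7) / 15.6
z = -1.7 / 15.6
z = -0.109
T-score = T = 50 + 10z
Carry z at full precision (z = -1.7 / 15.6) into the conversion:
T-score = 50 + 10 * (-1.7 / 15.6) = 50 + -17 / 15.6
T-score = 50 + -1.0897
T-score = 48.9103

48.9103


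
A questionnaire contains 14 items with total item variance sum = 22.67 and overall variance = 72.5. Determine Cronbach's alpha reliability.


alpha = (k/(k-1)) * (1 - sum(si^2)/s_total^2)
= (14/13) * (1 - 22.67/72.5)
alpha = 0.7402

0.7402


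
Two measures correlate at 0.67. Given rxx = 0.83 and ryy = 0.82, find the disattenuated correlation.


r_corrected = rxy / sqrt(rxx * ryy)
= 0.67 / sqrt(0.83 * 0.82)
= 0.67 / sqrt(0.6806)
= 0.67 / 0.824985
r_corrected = 0.8121

0.8121


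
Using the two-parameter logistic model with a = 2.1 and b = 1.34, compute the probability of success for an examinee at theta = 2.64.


a*(theta - b) = 2.1 * (2.64 - 1.34) = 2.73
exp(-2.73) = 0.0652
P = 1 / (1 + 0.0652)
P = 0.9388

0.9388


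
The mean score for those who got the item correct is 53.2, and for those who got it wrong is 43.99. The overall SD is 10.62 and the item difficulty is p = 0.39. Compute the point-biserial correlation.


q = 1 - p = 0.61
rpb = ((M1 - M0) / SD) * sqrt(p * q)
rpb = ((53.2 - 43.99) / 10.62) * sqrt(0.39 * 0.61)
rpb = 0.423

0.423


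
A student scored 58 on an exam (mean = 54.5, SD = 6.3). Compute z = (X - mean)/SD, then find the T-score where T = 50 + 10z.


z = (X - mean) / SD = (58 - 54.5) / 6.3
z = 3.5 / 6.3
z = 0.5556
T-score = T = 50 + 10z
Carry z at full precision (z = 3.5 / 6.3) into the conversion:
T-score = 50 + 10 * (3.5 / 6.3) = 50 + 35 / 6.3
T-score = 50 + 5.5556
T-score = 55.5556

55.5556


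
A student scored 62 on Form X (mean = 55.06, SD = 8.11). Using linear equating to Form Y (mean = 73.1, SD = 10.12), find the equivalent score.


slope = SD_Y / SD_X = 10.12 / 8.11 ~ 1.2478
intercept = mean_Y - slope * mean_X = 73.1 - (10.12 / 8.11) * 55.06 ~ 4.3938
Y = slope * X + intercept. To avoid rounding drift from the rounded slope/intercept, evaluate the equivalent form Y = mean_Y + SD_Y * (X - mean_X) / SD_X at full precision:
Y = 73.1 + 10.12 * (62 - 55.06) / 8.11
Y = 73.1 + 10.12 * 6.94 / 8.11
Y = 73.1 + 70.2328 / 8.11
Y = 73.1 + 8.66
Y = 81.76

81.76


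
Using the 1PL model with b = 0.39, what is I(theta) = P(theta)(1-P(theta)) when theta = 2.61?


P = 1/(1+exp(-(2.61-0.39))) = 0.902
I = P*(1-P) = 0.902 * 0.098
I = 0.0884

0.0884


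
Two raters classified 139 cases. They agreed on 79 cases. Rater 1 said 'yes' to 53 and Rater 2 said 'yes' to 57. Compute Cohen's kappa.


P_o = 79/139 = 0.568345
P_e = (53*57 + 86*82) / 19321 = 0.52135
kappa = (P_o - P_e) / (1 - P_e)
kappa = (0.568345 - 0.52135) / (1 - 0.52135)
kappa = 0.0982

0.0982


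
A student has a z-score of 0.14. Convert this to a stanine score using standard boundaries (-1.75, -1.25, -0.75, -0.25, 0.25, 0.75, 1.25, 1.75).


Stanine boundaries: [-1.75, -1.25, -0.75, -0.25, 0.25, 0.75, 1.25, 1.75]
z = 0.14
Check each boundary:
  z >= -1.75 -> could be stanine 2
  z >= -1.25 -> could be stanine 3
  z >= -0.75 -> could be stanine 4
  z >= -0.25 -> could be stanine 5
  z < 0.25
  z < 0.75
  z < 1.25
  z < 1.75
Highest qualifying boundary gives stanine = 5

5


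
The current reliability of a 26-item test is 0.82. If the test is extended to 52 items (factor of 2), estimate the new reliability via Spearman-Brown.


r_new = (n * rxx) / (1 + (n-1) * rxx)
r_new = (2 * 0.82) / (1 + 1 * 0.82)
r_new = 1.64 / 1.82
r_new = 0.9011

0.9011


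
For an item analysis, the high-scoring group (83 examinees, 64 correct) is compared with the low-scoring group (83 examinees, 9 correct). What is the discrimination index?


p_upper = 64/83 = 0.7711
p_lower = 9/83 = 0.1084
D = 0.7711 - 0.1084 = 0.6627

0.6627


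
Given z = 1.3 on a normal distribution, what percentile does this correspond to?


CDF(z) = 0.5 * (1 + erf(z/sqrt(2)))
erf(0.9192) = 0.8064
CDF = 0.9032
Percentile rank = 0.9032 * 100 = 90.32

90.32
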